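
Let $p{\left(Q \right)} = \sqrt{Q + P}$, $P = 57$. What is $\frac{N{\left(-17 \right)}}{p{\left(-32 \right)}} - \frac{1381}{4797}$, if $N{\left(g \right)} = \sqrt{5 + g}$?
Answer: $- \frac{1381}{4797} + \frac{2 i \sqrt{3}}{5} \approx -0.28789 + 0.69282 i$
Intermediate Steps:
$p{\left(Q \right)} = \sqrt{57 + Q}$ ($p{\left(Q \right)} = \sqrt{Q + 57} = \sqrt{57 + Q}$)
$\frac{N{\left(-17 \right)}}{p{\left(-32 \right)}} - \frac{1381}{4797} = \frac{\sqrt{5 - 17}}{\sqrt{57 - 32}} - \frac{1381}{4797} = \frac{\sqrt{-12}}{\sqrt{25}} - \frac{1381}{4797} = \frac{2 i \sqrt{3}}{5} - \frac{1381}{4797} = - \frac{1381}{4797} + \frac{2 i \sqrt{3}}{5}$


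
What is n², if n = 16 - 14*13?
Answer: 27556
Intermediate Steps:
n = -166 (n = 16 - 182 = -166)
n² = (-166)² = 27556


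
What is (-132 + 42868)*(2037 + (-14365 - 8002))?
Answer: -868822880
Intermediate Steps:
(-132 + 42868)*(2037 + (-14365 - 8002)) = 42736*(2037 - 22367) = 42736*(-20330) = -868822880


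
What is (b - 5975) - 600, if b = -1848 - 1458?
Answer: -9881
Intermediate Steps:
b = -3306
(b - 5975) - 600 = (-3306 - 5975) - 600 = -9281 - 600 = -9881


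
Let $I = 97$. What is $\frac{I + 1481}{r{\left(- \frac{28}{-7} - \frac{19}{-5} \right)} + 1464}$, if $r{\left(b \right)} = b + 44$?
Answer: $\frac{7890}{7579} \approx 1.041$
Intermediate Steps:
$r{\left(b \right)} = 44 + b$
$\frac{I + 1481}{r{\left(- \frac{28}{-7} - \frac{19}{-5} \right)} + 1464} = \frac{97 + 1481}{\left(44 - \left(-4 - \frac{19}{5}\right)\right) + 1464} = \frac{1578}{\left(44 - - \frac{39}{5}\right) + 1464} = \frac{1578}{\left(44 + \left(4 + \frac{19}{5}\right)\right) + 1464} = \frac{1578}{\left(44 + \frac{39}{5}\right) + 1464} = \frac{1578}{\frac{259}{5} + 1464} = \frac{1578}{\frac{7579}{5}} = 1578 \cdot \frac{5}{7579} = \frac{7890}{7579}$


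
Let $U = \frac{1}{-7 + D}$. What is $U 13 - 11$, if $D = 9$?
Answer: $- \frac{9}{2} \approx -4.5$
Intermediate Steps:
$U = \frac{1}{2}$ ($U = \frac{1}{-7 + 9} = \frac{1}{2} \approx 0.5$)
$U 13 - 11 = \frac{1}{2} \cdot 13 - 11 = \frac{13}{2} - 11 = - \frac{9}{2}$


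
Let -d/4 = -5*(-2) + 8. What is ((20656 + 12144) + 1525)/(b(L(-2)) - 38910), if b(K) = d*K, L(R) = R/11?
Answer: -377575/427866 ≈ -0.88246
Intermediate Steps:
L(R) = R/11 (L(R) = R*(1/11) = R/11)
d = -72 (d = -4*(-5*(-2) + 8) = -4*(10 + 8) = -4*18 = -72)
b(K) = -72*K
((20656 + 12144) + 1525)/(b(L(-2)) - 38910) = ((20656 + 12144) + 1525)/(-72*(-2)/11 - 38910) = (32800 + 1525)/(-72*(-2/11) - 38910) = 34325/(144/11 - 38910) = 34325/(-427866/11) = 34325*(-11/427866) = -377575/427866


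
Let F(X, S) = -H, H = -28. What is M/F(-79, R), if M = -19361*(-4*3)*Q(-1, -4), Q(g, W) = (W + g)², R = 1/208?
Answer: 1452075/7 ≈ 2.0744e+5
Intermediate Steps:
R = 1/208 ≈ 0.0048077
F(X, S) = 28 (F(X, S) = -1*(-28) = 28)
M = 5808300 (M = -19361*(-4*3)*(-4 - 1)² = -(-232332)*(-5)² = -(-232332)*25 = -19361*(-300) = 5808300)
M/F(-79, R) = 5808300/28 = 5808300*(1/28) = 1452075/7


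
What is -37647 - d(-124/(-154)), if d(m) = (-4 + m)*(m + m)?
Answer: -223178559/5929 ≈ -37642.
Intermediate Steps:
d(m) = 2*m*(-4 + m) (d(m) = (-4 + m)*(2*m) = 2*m*(-4 + m))
-37647 - d(-124/(-154)) = -37647 - 2*(-124/(-154))*(-4 - 124/(-154)) = -37647 - 2*(-124*(-1/154))*(-4 - 124*(-1/154)) = -37647 - 2*62*(-4 + 62/77)/77 = -37647 - 2*62*(-246)/(77*77) = -37647 - 1*(-30504/5929) = -37647 + 30504/5929 = -223178559/5929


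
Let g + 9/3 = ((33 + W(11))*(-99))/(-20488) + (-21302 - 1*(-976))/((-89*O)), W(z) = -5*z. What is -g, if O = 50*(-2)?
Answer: 122856611/22792900 ≈ 5.3901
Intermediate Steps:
O = -100
g = -122856611/22792900 (g = -3 + (((33 - 5*11)*(-99))/(-20488) + (-21302 - 1*(-976))/((-89*(-100)))) = -3 + (((33 - 55)*(-99))*(-1/20488) + (-21302 + 976)/8900) = -3 + (-22*(-99)*(-1/20488) - 20326*1/8900) = -3 + (2178*(-1/20488) - 10163/4450) = -3 + (-1089/10244 - 10163/4450) = -3 - 54477911/22792900 = -122856611/22792900 ≈ -5.3901)
-g = -1*(-122856611/22792900) = 122856611/22792900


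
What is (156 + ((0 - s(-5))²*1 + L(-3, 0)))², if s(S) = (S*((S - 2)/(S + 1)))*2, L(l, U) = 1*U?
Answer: 3418801/16 ≈ 2.1368e+5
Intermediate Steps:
L(l, U) = U
s(S) = 2*S*(-2 + S)/(1 + S) (s(S) = (S*((-2 + S)/(1 + S)))*2 = (S*(-2 + S)/(1 + S))*2 = 2*S*(-2 + S)/(1 + S))
(156 + ((0 - s(-5))²*1 + L(-3, 0)))² = (156 + ((0 - 2*(-5)*(-2 - 5)/(1 - 5))²*1 + 0))² = (156 + ((0 - 2*(-5)*(-7)/(-4))²*1 + 0))² = (156 + ((0 - 2*(-5)*(-1)*(-7)/4)²*1 + 0))² = (156 + ((0 - 1*(-35/2))²*1 + 0))² = (156 + ((0 + 35/2)²*1 + 0))² = (156 + ((35/2)²*1 + 0))² = (156 + ((1225/4)*1 + 0))² = (156 + (1225/4 + 0))² = (156 + 1225/4)² = (1849/4)² = 3418801/16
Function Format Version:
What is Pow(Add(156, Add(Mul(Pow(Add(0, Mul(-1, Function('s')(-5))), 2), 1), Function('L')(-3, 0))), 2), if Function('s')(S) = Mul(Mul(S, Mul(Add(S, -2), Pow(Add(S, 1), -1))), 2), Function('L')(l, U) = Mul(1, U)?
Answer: Rational(3418801, 16) ≈ 2.1368e+5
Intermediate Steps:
Function('L')(l, U) = U
Function('s')(S) = Mul(2, S, Pow(Add(1, S), -1), Add(-2, S)) (Function('s')(S) = Mul(Mul(S, Mul(Add(-2, S), Pow(Add(1, S), -1))), 2) = Mul(Mul(S, Mul(Pow(Add(1, S), -1), Add(-2, S))), 2) = Mul(Mul(S, Pow(Add(1, S), -1), Add(-2, S)), 2) = Mul(2, S, Pow(Add(1, S), -1), Add(-2, S)))
Pow(Add(156, Add(Mul(Pow(Add(0, Mul(-1, Function('s')(-5))), 2), 1), Function('L')(-3, 0))), 2) = Pow(Add(156, Add(Mul(Pow(Add(0, Mul(-1, Mul(2, -5, Pow(Add(1, -5), -1), Add(-2, -5)))), 2), 1), 0)), 2) = Pow(Add(156, Add(Mul(Pow(Add(0, Mul(-1, Mul(2, -5, Pow(-4, -1), -7))), 2), 1), 0)), 2) = Pow(Add(156, Add(Mul(Pow(Add(0, Mul(-1, Mul(2, -5, Rational(-1, 4), -7))), 2), 1), 0)), 2) = Pow(Add(156, Add(Mul(Pow(Add(0, Mul(-1, Rational(-35, 2))), 2), 1), 0)), 2) = Pow(Add(156, Add(Mul(Pow(Add(0, Rational(35, 2)), 2), 1), 0)), 2) = Pow(Add(156, Add(Mul(Pow(Rational(35, 2), 2), 1), 0)), 2) = Pow(Add(156, Add(Mul(Rational(1225, 4), 1), 0)), 2) = Pow(Add(156, Add(Rational(1225, 4), 0)), 2) = Pow(Add(156, Rational(1225, 4)), 2) = Pow(Rational(1849, 4), 2) = Rational(3418801, 16)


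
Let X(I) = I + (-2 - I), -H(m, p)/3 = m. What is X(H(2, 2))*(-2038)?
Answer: 4076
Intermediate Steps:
H(m, p) = -3*m
X(I) = -2
X(H(2, 2))*(-2038) = -2*(-2038) = 4076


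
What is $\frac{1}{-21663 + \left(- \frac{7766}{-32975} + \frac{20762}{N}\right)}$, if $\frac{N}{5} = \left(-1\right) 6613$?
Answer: $- \frac{218063675}{4723998960357} \approx -4.6161 \cdot 10^{-5}$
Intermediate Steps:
$N = -33065$ ($N = 5 \left(\left(-1\right) 6613\right) = 5 \left(-6613\right) = -33065$)
$\frac{1}{-21663 + \left(- \frac{7766}{-32975} + \frac{20762}{N}\right)} = \frac{1}{-21663 + \left(- \frac{7766}{-32975} + \frac{20762}{-33065}\right)} = \frac{1}{-21663 + \left(\left(-7766\right) \left(- \frac{1}{32975}\right) + 20762 \left(- \frac{1}{33065}\right)\right)} = \frac{1}{-21663 + \left(\frac{7766}{32975} - \frac{20762}{33065}\right)} = \frac{1}{-21663 - \frac{85568832}{218063675}} = \frac{1}{- \frac{4723998960357}{218063675}} = - \frac{218063675}{4723998960357}$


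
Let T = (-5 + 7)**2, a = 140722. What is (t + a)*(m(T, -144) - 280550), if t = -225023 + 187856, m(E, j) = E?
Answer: -29051941030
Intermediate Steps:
T = 4 (T = 2**2 = 4)
t = -37167
(t + a)*(m(T, -144) - 280550) = (-37167 + 140722)*(4 - 280550) = 103555*(-280546) = -29051941030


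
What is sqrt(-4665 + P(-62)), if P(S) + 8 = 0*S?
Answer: I*sqrt(4673) ≈ 68.359*I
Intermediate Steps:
P(S) = -8 (P(S) = -8 + 0*S = -8 + 0 = -8)
sqrt(-4665 + P(-62)) = sqrt(-4665 - 8) = sqrt(-4673) = I*sqrt(4673)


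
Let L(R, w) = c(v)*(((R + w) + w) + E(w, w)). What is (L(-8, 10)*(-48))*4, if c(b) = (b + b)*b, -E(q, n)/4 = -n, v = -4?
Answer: -319488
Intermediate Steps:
E(q, n) = 4*n (E(q, n) = -(-4)*n = 4*n)
c(b) = 2*b² (c(b) = (2*b)*b = 2*b²)
L(R, w) = 32*R + 192*w (L(R, w) = (2*(-4)²)*(((R + w) + w) + 4*w) = (2*16)*((R + 2*w) + 4*w) = 32*(R + 6*w) = 32*R + 192*w)
(L(-8, 10)*(-48))*4 = ((32*(-8) + 192*10)*(-48))*4 = ((-256 + 1920)*(-48))*4 = (1664*(-48))*4 = -79872*4 = -319488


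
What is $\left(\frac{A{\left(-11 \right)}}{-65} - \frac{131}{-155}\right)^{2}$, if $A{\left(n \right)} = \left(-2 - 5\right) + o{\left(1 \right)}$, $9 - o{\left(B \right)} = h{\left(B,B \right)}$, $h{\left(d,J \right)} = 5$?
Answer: $\frac{3225616}{4060225} \approx 0.79444$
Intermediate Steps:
$o{\left(B \right)} = 4$ ($o{\left(B \right)} = 9 - 5 = 4$)
$A{\left(n \right)} = -3$ ($A{\left(n \right)} = \left(-2 - 5\right) + 4 = -7 + 4 = -3$)
$\left(\frac{A{\left(-11 \right)}}{-65} - \frac{131}{-155}\right)^{2} = \left(- \frac{3}{-65} - \frac{131}{-155}\right)^{2} = \left(\left(-3\right) \left(- \frac{1}{65}\right) - - \frac{131}{155}\right)^{2} = \left(\frac{3}{65} + \frac{131}{155}\right)^{2} = \left(\frac{1796}{2015}\right)^{2} = \frac{3225616}{4060225}$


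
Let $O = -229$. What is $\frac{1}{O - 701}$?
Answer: $- \frac{1}{930} \approx -0.0010753$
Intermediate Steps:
$\frac{1}{O - 701} = \frac{1}{-229 - 701} = \frac{1}{-930} = - \frac{1}{930}$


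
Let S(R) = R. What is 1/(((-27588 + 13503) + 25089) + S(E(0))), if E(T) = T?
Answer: 1/11004 ≈ 9.0876e-5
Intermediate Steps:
1/(((-27588 + 13503) + 25089) + S(E(0))) = 1/(((-27588 + 13503) + 25089) + 0) = 1/((-14085 + 25089) + 0) = 1/(11004 + 0) = 1/11004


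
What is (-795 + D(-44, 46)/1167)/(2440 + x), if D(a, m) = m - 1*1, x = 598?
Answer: -154620/590891 ≈ -0.26167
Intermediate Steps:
D(a, m) = -1 + m (D(a, m) = m - 1 = -1 + m)
(-795 + D(-44, 46)/1167)/(2440 + x) = (-795 + (-1 + 46)/1167)/(2440 + 598) = (-795 + 45*(1/1167))/3038 = (-795 + 15/389)*(1/3038) = -309240/389*1/3038 = -154620/590891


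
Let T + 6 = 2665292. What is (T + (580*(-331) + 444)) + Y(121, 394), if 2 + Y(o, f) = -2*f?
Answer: 2472960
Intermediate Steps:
Y(o, f) = -2 - 2*f
T = 2665286 (T = -6 + 2665292 = 2665286)
(T + (580*(-331) + 444)) + Y(121, 394) = (2665286 + (580*(-331) + 444)) + (-2 - 2*394) = (2665286 + (-191980 + 444)) + (-2 - 788) = (2665286 - 191536) - 790 = 2473750 - 790 = 2472960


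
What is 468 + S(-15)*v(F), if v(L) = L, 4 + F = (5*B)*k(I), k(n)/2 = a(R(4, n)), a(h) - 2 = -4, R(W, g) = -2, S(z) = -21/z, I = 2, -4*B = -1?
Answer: 2277/5 ≈ 455.40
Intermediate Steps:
B = 1/4 (B = -1/4*(-1) = 1/4 ≈ 0.25000)
a(h) = -2 (a(h) = 2 - 4 = -2)
k(n) = -4 (k(n) = 2*(-2) = -4)
F = -9 (F = -4 + (5*(1/4))*(-4) = -4 + (5/4)*(-4) = -4 - 5 = -9)
468 + S(-15)*v(F) = 468 - 21/(-15)*(-9) = 468 - 21*(-1/15)*(-9) = 468 + (7/5)*(-9) = 468 - 63/5 = 2277/5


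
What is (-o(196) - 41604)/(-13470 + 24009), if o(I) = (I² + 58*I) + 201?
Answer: -91589/10539 ≈ -8.6905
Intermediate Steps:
o(I) = 201 + I² + 58*I
(-o(196) - 41604)/(-13470 + 24009) = (-(201 + 196² + 58*196) - 41604)/(-13470 + 24009) = (-(201 + 38416 + 11368) - 41604)/10539 = (-1*49985 - 41604)*(1/10539) = (-49985 - 41604)*(1/10539) = -91589*1/10539 = -91589/10539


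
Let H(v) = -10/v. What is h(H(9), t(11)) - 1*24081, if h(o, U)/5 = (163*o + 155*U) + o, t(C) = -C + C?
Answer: -224929/9 ≈ -24992.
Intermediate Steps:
t(C) = 0
h(o, U) = 775*U + 820*o (h(o, U) = 5*((163*o + 155*U) + o) = 5*((155*U + 163*o) + o) = 5*(155*U + 164*o) = 775*U + 820*o)
h(H(9), t(11)) - 1*24081 = (775*0 + 820*(-10/9)) - 1*24081 = (0 + 820*(-10*1/9)) - 24081 = (0 + 820*(-10/9)) - 24081 = (0 - 8200/9) - 24081 = -8200/9 - 24081 = -224929/9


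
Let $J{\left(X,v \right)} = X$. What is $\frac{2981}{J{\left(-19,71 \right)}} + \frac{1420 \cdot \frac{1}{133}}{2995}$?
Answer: $- \frac{12499049}{79667} \approx -156.89$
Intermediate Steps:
$\frac{2981}{J{\left(-19,71 \right)}} + \frac{1420 \cdot \frac{1}{133}}{2995} = \frac{2981}{-19} + \frac{1420 \cdot \frac{1}{133}}{2995} = 2981 \left(- \frac{1}{19}\right) + 1420 \cdot \frac{1}{133} \cdot \frac{1}{2995} = - \frac{2981}{19} + \frac{1420}{133} \cdot \frac{1}{2995} = - \frac{2981}{19} + \frac{284}{79667} = - \frac{12499049}{79667}$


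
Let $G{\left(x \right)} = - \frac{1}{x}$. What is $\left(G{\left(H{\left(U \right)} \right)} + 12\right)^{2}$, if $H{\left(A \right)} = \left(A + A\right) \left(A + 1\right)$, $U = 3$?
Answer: $\frac{82369}{576} \approx 143.0$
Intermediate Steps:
$H{\left(A \right)} = 2 A \left(1 + A\right)$
$\left(G{\left(H{\left(U \right)} \right)} + 12\right)^{2} = \left(- \frac{1}{2 \cdot 3 \left(1 + 3\right)} + 12\right)^{2} = \left(- \frac{1}{2 \cdot 3 \cdot 4} + 12\right)^{2} = \left(- \frac{1}{24} + 12\right)^{2} = \left(\frac{287}{24}\right)^{2} = \frac{82369}{576}$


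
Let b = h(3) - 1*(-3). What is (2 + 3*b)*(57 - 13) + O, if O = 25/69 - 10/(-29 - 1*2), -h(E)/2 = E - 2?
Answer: 472045/2139 ≈ 220.68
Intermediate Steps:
h(E) = 4 - 2*E (h(E) = -2*(E - 2) = -2*(-2 + E) = 4 - 2*E)
b = 1 (b = (4 - 2*3) - 1*(-3) = (4 - 6) + 3 = -2 + 3 = 1)
O = 1465/2139 (O = 25*(1/69) - 10/(-29 - 2) = 25/69 - 10/(-31) = 25/69 - 10*(-1/31) = 25/69 + 10/31 = 1465/2139 ≈ 0.68490)
(2 + 3*b)*(57 - 13) + O = (2 + 3*1)*(57 - 13) + 1465/2139 = (2 + 3)*44 + 1465/2139 = 5*44 + 1465/2139 = 220 + 1465/2139 = 472045/2139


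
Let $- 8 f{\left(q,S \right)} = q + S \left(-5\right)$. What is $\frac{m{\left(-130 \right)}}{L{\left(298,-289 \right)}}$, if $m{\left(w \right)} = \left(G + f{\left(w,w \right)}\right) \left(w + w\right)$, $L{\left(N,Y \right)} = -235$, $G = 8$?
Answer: $- \frac{2964}{47} \approx -63.064$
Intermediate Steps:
$f{\left(q,S \right)} = - \frac{q}{8} + \frac{5 S}{8}$ ($f{\left(q,S \right)} = - \frac{q + S \left(-5\right)}{8} = - \frac{q - 5 S}{8} = - \frac{q}{8} + \frac{5 S}{8}$)
$m{\left(w \right)} = 2 w \left(8 + \frac{w}{2}\right)$ ($m{\left(w \right)} = \left(8 + \left(- \frac{w}{8} + \frac{5 w}{8}\right)\right) \left(w + w\right) = \left(8 + \frac{w}{2}\right) 2 w = 2 w \left(8 + \frac{w}{2}\right)$)
$\frac{m{\left(-130 \right)}}{L{\left(298,-289 \right)}} = \frac{\left(-130\right) \left(16 - 130\right)}{-235} = \left(-130\right) \left(-114\right) \left(- \frac{1}{235}\right) = 14820 \left(- \frac{1}{235}\right) = - \frac{2964}{47}$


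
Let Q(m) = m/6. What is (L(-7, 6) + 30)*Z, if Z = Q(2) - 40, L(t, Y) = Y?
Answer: -1428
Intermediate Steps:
Q(m) = m/6 (Q(m) = m*(1/6) = m/6)
Z = -119/3 (Z = (1/6)*2 - 40 = 1/3 - 40 = -119/3 ≈ -39.667)
(L(-7, 6) + 30)*Z = (6 + 30)*(-119/3) = 36*(-119/3) = -1428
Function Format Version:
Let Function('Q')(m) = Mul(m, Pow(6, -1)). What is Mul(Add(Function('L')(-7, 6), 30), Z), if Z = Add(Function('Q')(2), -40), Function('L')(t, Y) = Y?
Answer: -1428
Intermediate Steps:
Function('Q')(m) = Mul(Rational(1, 6), m) (Function('Q')(m) = Mul(m, Rational(1, 6)) = Mul(Rational(1, 6), m))
Z = Rational(-119, 3) (Z = Add(Mul(Rational(1, 6), 2), -40) = Add(Rational(1, 3), -40) = Rational(-119, 3) ≈ -39.667)
Mul(Add(Function('L')(-7, 6), 30), Z) = Mul(Add(6, 30), Rational(-119, 3)) = Mul(36, Rational(-119, 3)) = -1428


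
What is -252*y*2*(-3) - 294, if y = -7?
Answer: -10878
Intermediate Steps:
-252*y*2*(-3) - 294 = -252*(-7*2)*(-3) - 294 = -(-3528)*(-3) - 294 = -252*42 - 294 = -10584 - 294 = -10878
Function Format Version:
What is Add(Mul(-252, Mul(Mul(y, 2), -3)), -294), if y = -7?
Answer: -10878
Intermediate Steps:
Add(Mul(-252, Mul(Mul(y, 2), -3)), -294) = Add(Mul(-252, Mul(Mul(-7, 2), -3)), -294) = Add(Mul(-252, Mul(-14, -3)), -294) = Add(Mul(-252, 42), -294) = Add(-10584, -294) = -10878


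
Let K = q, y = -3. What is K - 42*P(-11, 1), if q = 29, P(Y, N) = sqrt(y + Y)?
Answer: 29 - 42*I*sqrt(14) ≈ 29.0 - 157.15*I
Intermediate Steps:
P(Y, N) = sqrt(-3 + Y)
K = 29
K - 42*P(-11, 1) = 29 - 42*sqrt(-3 - 11) = 29 - 42*I*sqrt(14)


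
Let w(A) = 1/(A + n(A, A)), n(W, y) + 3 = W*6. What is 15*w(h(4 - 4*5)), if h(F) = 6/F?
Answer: -8/3 ≈ -2.6667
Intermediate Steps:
n(W, y) = -3 + 6*W (n(W, y) = -3 + W*6 = -3 + 6*W)
w(A) = 1/(-3 + 7*A) (w(A) = 1/(A + (-3 + 6*A)) = 1/(-3 + 7*A))
15*w(h(4 - 4*5)) = 15/(-3 + 7*(6/(4 - 4*5))) = 15/(-3 + 7*(6/(4 - 20))) = 15/(-3 + 7*(6/(-16))) = 15/(-3 + 7*(6*(-1/16))) = 15/(-3 + 7*(-3/8)) = 15/(-3 - 21/8) = 15/(-45/8) = 15*(-8/45) = -8/3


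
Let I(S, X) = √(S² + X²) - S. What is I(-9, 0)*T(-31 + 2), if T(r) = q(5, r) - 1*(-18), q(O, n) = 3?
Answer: 378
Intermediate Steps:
T(r) = 21 (T(r) = 3 - 1*(-18) = 3 + 18 = 21)
I(-9, 0)*T(-31 + 2) = (√((-9)² + 0²) - 1*(-9))*21 = (√(81 + 0) + 9)*21 = (√81 + 9)*21 = (9 + 9)*21 = 18*21 = 378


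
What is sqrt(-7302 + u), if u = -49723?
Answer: 5*I*sqrt(2281) ≈ 238.8*I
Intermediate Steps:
sqrt(-7302 + u) = sqrt(-7302 - 49723) = sqrt(-57025) = 5*I*sqrt(2281)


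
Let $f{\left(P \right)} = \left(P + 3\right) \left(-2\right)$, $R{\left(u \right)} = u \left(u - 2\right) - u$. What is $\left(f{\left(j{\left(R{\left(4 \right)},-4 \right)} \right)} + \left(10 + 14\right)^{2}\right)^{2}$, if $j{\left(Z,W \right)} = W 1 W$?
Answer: $289444$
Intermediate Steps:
$R{\left(u \right)} = - u + u \left(-2 + u\right)$ ($R{\left(u \right)} = u \left(u - 2\right) - u = u \left(-2 + u\right) - u = - u + u \left(-2 + u\right)$)
$j{\left(Z,W \right)} = W^{2}$ ($j{\left(Z,W \right)} = W W = W^{2}$)
$f{\left(P \right)} = -6 - 2 P$ ($f{\left(P \right)} = \left(3 + P\right) \left(-2\right) = -6 - 2 P$)
$\left(f{\left(j{\left(R{\left(4 \right)},-4 \right)} \right)} + \left(10 + 14\right)^{2}\right)^{2} = \left(\left(-6 - 2 \left(-4\right)^{2}\right) + \left(10 + 14\right)^{2}\right)^{2} = \left(\left(-6 - 32\right) + 24^{2}\right)^{2} = \left(\left(-6 - 32\right) + 576\right)^{2} = \left(-38 + 576\right)^{2} = 538^{2} = 289444$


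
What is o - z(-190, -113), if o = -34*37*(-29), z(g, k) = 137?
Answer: 36345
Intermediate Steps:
o = 36482 (o = -1258*(-29) = 36482)
o - z(-190, -113) = 36482 - 1*137 = 36482 - 137 = 36345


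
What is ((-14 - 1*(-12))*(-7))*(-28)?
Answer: -392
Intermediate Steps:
((-14 - 1*(-12))*(-7))*(-28) = ((-14 + 12)*(-7))*(-28) = -2*(-7)*(-28) = 14*(-28) = -392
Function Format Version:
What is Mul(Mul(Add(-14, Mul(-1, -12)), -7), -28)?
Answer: -392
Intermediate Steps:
Mul(Mul(Add(-14, Mul(-1, -12)), -7), -28) = Mul(Mul(Add(-14, 12), -7), -28) = Mul(Mul(-2, -7), -28) = Mul(14, -28) = -392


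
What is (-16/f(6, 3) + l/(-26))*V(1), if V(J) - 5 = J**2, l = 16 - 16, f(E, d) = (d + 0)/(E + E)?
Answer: -384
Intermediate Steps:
f(E, d) = d/(2*E) (f(E, d) = d/((2*E)) = d*(1/(2*E)) = d/(2*E))
l = 0
V(J) = 5 + J**2
(-16/f(6, 3) + l/(-26))*V(1) = (-16/((1/2)*3/6) + 0/(-26))*(5 + 1**2) = (-16/((1/2)*3*(1/6)) + 0*(-1/26))*(5 + 1) = (-16/1/4 + 0)*6 = (-16*4 + 0)*6 = (-64 + 0)*6 = -64*6 = -384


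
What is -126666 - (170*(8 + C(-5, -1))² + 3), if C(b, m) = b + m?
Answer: -127349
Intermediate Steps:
-126666 - (170*(8 + C(-5, -1))² + 3) = -126666 - (170*(8 + (-5 - 1))² + 3) = -126666 - (170*(8 - 6)² + 3) = -126666 - (170*2² + 3) = -126666 - (170*4 + 3) = -126666 - (680 + 3) = -126666 - 1*683 = -126666 - 683 = -127349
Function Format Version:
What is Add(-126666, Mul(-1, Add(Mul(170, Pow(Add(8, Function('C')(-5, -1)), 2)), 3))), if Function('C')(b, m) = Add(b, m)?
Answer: -127349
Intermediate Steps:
Add(-126666, Mul(-1, Add(Mul(170, Pow(Add(8, Function('C')(-5, -1)), 2)), 3))) = Add(-126666, Mul(-1, Add(Mul(170, Pow(Add(8, Add(-5, -1)), 2)), 3))) = Add(-126666, Mul(-1, Add(Mul(170, Pow(Add(8, -6), 2)), 3))) = Add(-126666, Mul(-1, Add(Mul(170, Pow(2, 2)), 3))) = Add(-126666, Mul(-1, Add(Mul(170, 4), 3))) = Add(-126666, Mul(-1, Add(680, 3))) = Add(-126666, Mul(-1, 683)) = Add(-126666, -683) = -127349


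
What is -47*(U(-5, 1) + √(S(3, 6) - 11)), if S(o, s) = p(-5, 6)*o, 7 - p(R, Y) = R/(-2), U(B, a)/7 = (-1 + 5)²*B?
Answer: 26320 - 47*√10/2 ≈ 26246.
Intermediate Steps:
U(B, a) = 112*B (U(B, a) = 7*((-1 + 5)²*B) = 7*(4²*B) = 7*(16*B) = 112*B)
p(R, Y) = 7 + R/2 (p(R, Y) = 7 - R/(-2) = 7 - R*(-1)/2 = 7 - (-1)*R/2 = 7 + R/2)
S(o, s) = 9*o/2 (S(o, s) = (7 + (½)*(-5))*o = (7 - 5/2)*o = 9*o/2)
-47*(U(-5, 1) + √(S(3, 6) - 11)) = -47*(112*(-5) + √((9/2)*3 - 11)) = -47*(-560 + √(27/2 - 11)) = -47*(-560 + √(5/2)) = -47*(-560 + √10/2) = 26320 - 47*√10/2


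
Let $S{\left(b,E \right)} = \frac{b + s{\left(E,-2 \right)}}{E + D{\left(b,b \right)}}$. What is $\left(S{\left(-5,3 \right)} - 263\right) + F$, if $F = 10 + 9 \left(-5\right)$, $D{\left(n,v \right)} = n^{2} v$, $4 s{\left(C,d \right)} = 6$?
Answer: $- \frac{72705}{244} \approx -297.97$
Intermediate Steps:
$s{\left(C,d \right)} = \frac{3}{2}$ ($s{\left(C,d \right)} = \frac{1}{4} \cdot 6 = \frac{3}{2}$)
$D{\left(n,v \right)} = v n^{2}$
$F = -35$ ($F = 10 - 45 = -35$)
$S{\left(b,E \right)} = \frac{\frac{3}{2} + b}{E + b^{3}}$ ($S{\left(b,E \right)} = \frac{b + \frac{3}{2}}{E + b b^{2}} = \frac{\frac{3}{2} + b}{E + b^{3}}$)
$\left(S{\left(-5,3 \right)} - 263\right) + F = \left(\frac{\frac{3}{2} - 5}{3 + \left(-5\right)^{3}} - 263\right) - 35 = \left(\frac{1}{3 - 125} \left(- \frac{7}{2}\right) - 263\right) - 35 = \left(\frac{1}{-122} \left(- \frac{7}{2}\right) - 263\right) - 35 = \left(\left(- \frac{1}{122}\right) \left(- \frac{7}{2}\right) - 263\right) - 35 = \left(\frac{7}{244} - 263\right) - 35 = - \frac{64165}{244} - 35 = - \frac{72705}{244}$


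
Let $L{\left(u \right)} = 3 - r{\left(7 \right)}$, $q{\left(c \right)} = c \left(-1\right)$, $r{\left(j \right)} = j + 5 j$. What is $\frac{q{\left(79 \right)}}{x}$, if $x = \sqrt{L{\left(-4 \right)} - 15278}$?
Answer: $\frac{79 i \sqrt{53}}{901} \approx 0.63832 i$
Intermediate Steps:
$r{\left(j \right)} = 6 j$
$q{\left(c \right)} = - c$
$L{\left(u \right)} = -39$ ($L{\left(u \right)} = 3 - 6 \cdot 7 = 3 - 42 = -39$)
$x = 17 i \sqrt{53}$ ($x = \sqrt{-39 - 15278} = \sqrt{-15317} = 17 i \sqrt{53} \approx 123.76 i$)
$\frac{q{\left(79 \right)}}{x} = \frac{\left(-1\right) 79}{17 i \sqrt{53}} = - 79 \left(- \frac{i \sqrt{53}}{901}\right) = \frac{79 i \sqrt{53}}{901}$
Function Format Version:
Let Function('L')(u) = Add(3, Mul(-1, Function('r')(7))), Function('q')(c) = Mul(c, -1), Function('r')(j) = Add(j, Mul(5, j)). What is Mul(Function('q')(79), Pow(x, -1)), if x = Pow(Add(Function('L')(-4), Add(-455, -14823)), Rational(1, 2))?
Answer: Mul(Rational(79, 901), I, Pow(53, Rational(1, 2))) ≈ Mul(0.63832, I)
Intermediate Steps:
Function('r')(j) = Mul(6, j)
Function('q')(c) = Mul(-1, c)
Function('L')(u) = -39 (Function('L')(u) = Add(3, Mul(-1, Mul(6, 7))) = Add(3, Mul(-1, 42)) = Add(3, -42) = -39)
x = Mul(17, I, Pow(53, Rational(1, 2))) (x = Pow(Add(-39, Add(-455, -14823)), Rational(1, 2)) = Pow(Add(-39, -15278), Rational(1, 2)) = Pow(-15317, Rational(1, 2)) = Mul(17, I, Pow(53, Rational(1, 2))) ≈ Mul(123.76, I))
Mul(Function('q')(79), Pow(x, -1)) = Mul(Mul(-1, 79), Pow(Mul(17, I, Pow(53, Rational(1, 2))), -1)) = Mul(-79, Mul(Rational(-1, 901), I, Pow(53, Rational(1, 2)))) = Mul(Rational(79, 901), I, Pow(53, Rational(1, 2)))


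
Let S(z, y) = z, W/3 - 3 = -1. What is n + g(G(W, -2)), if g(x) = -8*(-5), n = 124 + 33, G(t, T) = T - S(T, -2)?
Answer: 197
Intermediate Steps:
W = 6 (W = 9 + 3*(-1) = 9 - 3 = 6)
G(t, T) = 0 (G(t, T) = T - T = 0)
n = 157
g(x) = 40
n + g(G(W, -2)) = 157 + 40 = 197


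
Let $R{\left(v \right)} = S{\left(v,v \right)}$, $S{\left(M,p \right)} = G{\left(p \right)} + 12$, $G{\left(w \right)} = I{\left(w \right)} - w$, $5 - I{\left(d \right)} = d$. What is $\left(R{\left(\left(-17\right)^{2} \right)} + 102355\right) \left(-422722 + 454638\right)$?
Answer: $3248857304$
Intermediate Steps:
$I{\left(d \right)} = 5 - d$
$G{\left(w \right)} = 5 - 2 w$ ($G{\left(w \right)} = \left(5 - w\right) - w = 5 - 2 w$)
$S{\left(M,p \right)} = 17 - 2 p$ ($S{\left(M,p \right)} = \left(5 - 2 p\right) + 12 = 17 - 2 p$)
$R{\left(v \right)} = 17 - 2 v$
$\left(R{\left(\left(-17\right)^{2} \right)} + 102355\right) \left(-422722 + 454638\right) = \left(\left(17 - 2 \left(-17\right)^{2}\right) + 102355\right) \left(-422722 + 454638\right) = \left(\left(17 - 578\right) + 102355\right) 31916 = \left(-561 + 102355\right) 31916 = 101794 \cdot 31916 = 3248857304$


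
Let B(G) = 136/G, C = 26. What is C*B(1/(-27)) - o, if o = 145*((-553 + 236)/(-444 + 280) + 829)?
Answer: -35416993/164 ≈ -2.1596e+5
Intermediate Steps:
o = 19759585/164 (o = 145*(-317/(-164) + 829) = 145*(-317*(-1/164) + 829) = 145*(317/164 + 829) = 145*(136273/164) = 19759585/164 ≈ 1.2049e+5)
C*B(1/(-27)) - o = 26*(136/(1/(-27))) - 1*19759585/164 = 26*(136/(-1/27)) - 19759585/164 = 26*(136*(-27)) - 19759585/164 = 26*(-3672) - 19759585/164 = -95472 - 19759585/164 = -35416993/164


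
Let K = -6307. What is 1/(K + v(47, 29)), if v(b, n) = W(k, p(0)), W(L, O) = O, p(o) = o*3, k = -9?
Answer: -1/6307 ≈ -0.00015855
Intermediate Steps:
p(o) = 3*o
v(b, n) = 0 (v(b, n) = 3*0 = 0)
1/(K + v(47, 29)) = 1/(-6307 + 0) = 1/(-6307) = -1/6307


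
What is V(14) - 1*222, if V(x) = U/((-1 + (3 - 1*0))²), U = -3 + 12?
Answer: -879/4 ≈ -219.75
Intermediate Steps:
U = 9
V(x) = 9/4 (V(x) = 9/((-1 + (3 - 1*0))²) = 9/((-1 + (3 + 0))²) = 9/((-1 + 3)²) = 9/(2²) = 9/4)
V(14) - 1*222 = 9/4 - 1*222 = 9/4 - 222 = -879/4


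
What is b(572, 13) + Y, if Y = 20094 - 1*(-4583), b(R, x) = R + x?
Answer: 25262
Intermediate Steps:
Y = 24677 (Y = 20094 + 4583 = 24677)
b(572, 13) + Y = (572 + 13) + 24677 = 585 + 24677 = 25262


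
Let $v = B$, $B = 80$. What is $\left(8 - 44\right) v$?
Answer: $-2880$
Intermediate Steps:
$v = 80$
$\left(8 - 44\right) v = \left(8 - 44\right) 80 = \left(-36\right) 80 = -2880$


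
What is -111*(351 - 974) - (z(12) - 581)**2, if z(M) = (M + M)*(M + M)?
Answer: 69128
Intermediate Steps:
z(M) = 4*M**2 (z(M) = (2*M)*(2*M) = 4*M**2)
-111*(351 - 974) - (z(12) - 581)**2 = -111*(351 - 974) - (4*12**2 - 581)**2 = -111*(-623) - (4*144 - 581)**2 = 69153 - (576 - 581)**2 = 69153 - 1*(-5)**2 = 69153 - 1*25 = 69153 - 25 = 69128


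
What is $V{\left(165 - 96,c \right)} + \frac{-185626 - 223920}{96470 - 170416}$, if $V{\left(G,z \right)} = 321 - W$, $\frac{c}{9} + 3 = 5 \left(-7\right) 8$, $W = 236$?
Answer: $\frac{3347478}{36973} \approx 90.538$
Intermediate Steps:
$c = -2547$ ($c = -27 + 9 \cdot 5 \left(-7\right) 8 = -27 + 9 \left(\left(-35\right) 8\right) = -27 + 9 \left(-280\right) = -27 - 2520 = -2547$)
$V{\left(G,z \right)} = 85$ ($V{\left(G,z \right)} = 321 - 236 = 85$)
$V{\left(165 - 96,c \right)} + \frac{-185626 - 223920}{96470 - 170416} = 85 + \frac{-185626 - 223920}{96470 - 170416} = 85 - \frac{409546}{-73946} = 85 - - \frac{204773}{36973} = 85 + \frac{204773}{36973} = \frac{3347478}{36973}$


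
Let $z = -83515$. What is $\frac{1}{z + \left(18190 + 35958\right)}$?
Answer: $- \frac{1}{29367} \approx -3.4052 \cdot 10^{-5}$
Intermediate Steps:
$\frac{1}{z + \left(18190 + 35958\right)} = \frac{1}{-83515 + \left(18190 + 35958\right)} = \frac{1}{-83515 + 54148} = \frac{1}{-29367} = - \frac{1}{29367}$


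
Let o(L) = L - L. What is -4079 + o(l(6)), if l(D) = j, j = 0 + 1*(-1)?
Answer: -4079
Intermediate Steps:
j = -1 (j = 0 - 1 = -1)
l(D) = -1
o(L) = 0
-4079 + o(l(6)) = -4079 + 0 = -4079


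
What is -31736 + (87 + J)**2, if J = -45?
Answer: -29972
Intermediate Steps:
-31736 + (87 + J)**2 = -31736 + (87 - 45)**2 = -31736 + 42**2 = -31736 + 1764 = -29972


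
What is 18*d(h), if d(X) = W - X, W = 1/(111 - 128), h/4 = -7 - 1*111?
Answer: 144414/17 ≈ 8494.9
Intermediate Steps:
h = -472 (h = 4*(-7 - 1*111) = 4*(-7 - 111) = 4*(-118) = -472)
W = -1/17 (W = 1/(-17) = -1/17 ≈ -0.058824)
d(X) = -1/17 - X
18*d(h) = 18*(-1/17 - 1*(-472)) = 18*(-1/17 + 472) = 18*(8023/17) = 144414/17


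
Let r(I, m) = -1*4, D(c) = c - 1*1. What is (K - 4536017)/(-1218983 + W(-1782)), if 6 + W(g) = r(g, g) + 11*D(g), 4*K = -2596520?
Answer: 5185147/1238606 ≈ 4.1863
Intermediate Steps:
K = -649130 (K = (¼)*(-2596520) = -649130)
D(c) = -1 + c (D(c) = c - 1 = -1 + c)
r(I, m) = -4
W(g) = -21 + 11*g (W(g) = -6 + (-4 + 11*(-1 + g)) = -6 + (-4 + (-11 + 11*g)) = -6 + (-15 + 11*g) = -21 + 11*g)
(K - 4536017)/(-1218983 + W(-1782)) = (-649130 - 4536017)/(-1218983 + (-21 + 11*(-1782))) = -5185147/(-1218983 + (-21 - 19602)) = -5185147/(-1218983 - 19623) = -5185147/(-1238606) = -5185147*(-1/1238606) = 5185147/1238606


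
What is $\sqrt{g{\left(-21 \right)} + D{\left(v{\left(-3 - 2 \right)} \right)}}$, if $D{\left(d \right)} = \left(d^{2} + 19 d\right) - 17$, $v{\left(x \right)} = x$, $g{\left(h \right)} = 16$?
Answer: $i \sqrt{71} \approx 8.4261 i$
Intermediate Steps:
$D{\left(d \right)} = -17 + d^{2} + 19 d$
$\sqrt{g{\left(-21 \right)} + D{\left(v{\left(-3 - 2 \right)} \right)}} = \sqrt{16 + \left(-17 + \left(-3 - 2\right)^{2} + 19 \left(-3 - 2\right)\right)} = \sqrt{16 + \left(-17 + \left(-5\right)^{2} + 19 \left(-5\right)\right)} = \sqrt{16 - 87} = \sqrt{-71} = i \sqrt{71}$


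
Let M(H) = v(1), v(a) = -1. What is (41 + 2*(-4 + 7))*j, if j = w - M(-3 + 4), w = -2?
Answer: -47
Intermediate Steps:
M(H) = -1
j = -1 (j = -2 - 1*(-1) = -2 + 1 = -1)
(41 + 2*(-4 + 7))*j = (41 + 2*(-4 + 7))*(-1) = (41 + 2*3)*(-1) = (41 + 6)*(-1) = 47*(-1) = -47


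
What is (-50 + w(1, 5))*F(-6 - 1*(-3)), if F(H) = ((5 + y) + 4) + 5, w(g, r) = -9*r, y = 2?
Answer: -1520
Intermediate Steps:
F(H) = 16 (F(H) = ((5 + 2) + 4) + 5 = (7 + 4) + 5 = 11 + 5 = 16)
(-50 + w(1, 5))*F(-6 - 1*(-3)) = (-50 - 9*5)*16 = (-50 - 45)*16 = -95*16 = -1520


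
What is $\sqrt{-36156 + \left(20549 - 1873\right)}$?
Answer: $2 i \sqrt{4370} \approx 132.21 i$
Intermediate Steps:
$\sqrt{-36156 + \left(20549 - 1873\right)} = \sqrt{-36156 + 18676} = \sqrt{-17480} = 2 i \sqrt{4370}$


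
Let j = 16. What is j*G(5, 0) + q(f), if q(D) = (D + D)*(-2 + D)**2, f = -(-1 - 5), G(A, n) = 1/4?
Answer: 196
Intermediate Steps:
G(A, n) = 1/4
f = 6 (f = -1*(-6) = 6)
q(D) = 2*D*(-2 + D)**2 (q(D) = (2*D)*(-2 + D)**2 = 2*D*(-2 + D)**2)
j*G(5, 0) + q(f) = 16*(1/4) + 2*6*(-2 + 6)**2 = 4 + 2*6*4**2 = 4 + 2*6*16 = 4 + 192 = 196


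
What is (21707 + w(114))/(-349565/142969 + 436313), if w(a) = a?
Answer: 3119726549/62378883732 ≈ 0.050013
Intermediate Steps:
(21707 + w(114))/(-349565/142969 + 436313) = (21707 + 114)/(-349565/142969 + 436313) = 21821/(-349565*1/142969 + 436313) = 21821/(-349565/142969 + 436313) = 21821/(62378883732/142969) = 21821*(142969/62378883732) = 3119726549/62378883732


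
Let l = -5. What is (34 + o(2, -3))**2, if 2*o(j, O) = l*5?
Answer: 1849/4 ≈ 462.25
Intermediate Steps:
o(j, O) = -25/2 (o(j, O) = (-5*5)/2 = (1/2)*(-25) = -25/2)
(34 + o(2, -3))**2 = (34 - 25/2)**2 = (43/2)**2 = 1849/4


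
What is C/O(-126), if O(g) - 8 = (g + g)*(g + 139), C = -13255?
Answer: 13255/3268 ≈ 4.0560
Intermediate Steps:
O(g) = 8 + 2*g*(139 + g) (O(g) = 8 + (g + g)*(g + 139) = 8 + (2*g)*(139 + g) = 8 + 2*g*(139 + g))
C/O(-126) = -13255/(8 + 2*(-126)² + 278*(-126)) = -13255/(8 + 2*15876 - 35028) = -13255/(8 + 31752 - 35028) = -13255/(-3268) = -13255*(-1/3268) = 13255/3268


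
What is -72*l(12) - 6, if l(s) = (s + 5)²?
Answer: -20814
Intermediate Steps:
l(s) = (5 + s)²
-72*l(12) - 6 = -72*(5 + 12)² - 6 = -72*17² - 6 = -72*289 - 6 = -20808 - 6 = -20814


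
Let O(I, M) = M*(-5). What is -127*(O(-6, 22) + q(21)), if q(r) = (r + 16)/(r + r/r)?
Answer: 302641/22 ≈ 13756.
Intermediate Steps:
q(r) = (16 + r)/(1 + r) (q(r) = (16 + r)/(r + 1) = (16 + r)/(1 + r))
O(I, M) = -5*M
-127*(O(-6, 22) + q(21)) = -127*(-5*22 + (16 + 21)/(1 + 21)) = -127*(-110 + 37/22) = -127*(-2383/22) = 302641/22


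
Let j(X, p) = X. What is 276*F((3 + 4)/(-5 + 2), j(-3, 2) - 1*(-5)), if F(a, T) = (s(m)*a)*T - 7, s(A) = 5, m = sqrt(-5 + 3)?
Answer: -8372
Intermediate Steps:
m = I*sqrt(2) (m = sqrt(-2) = I*sqrt(2) ≈ 1.4142*I)
F(a, T) = -7 + 5*T*a (F(a, T) = (5*a)*T - 7 = 5*T*a - 7 = -7 + 5*T*a)
276*F((3 + 4)/(-5 + 2), j(-3, 2) - 1*(-5)) = 276*(-7 + 5*(-3 - 1*(-5))*((3 + 4)/(-5 + 2))) = 276*(-7 + 5*(-3 + 5)*(7/(-3))) = 276*(-7 + 5*2*(7*(-1/3))) = 276*(-7 + 5*2*(-7/3)) = 276*(-7 - 70/3) = 276*(-91/3) = -8372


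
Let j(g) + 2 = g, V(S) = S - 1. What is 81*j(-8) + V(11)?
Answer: -800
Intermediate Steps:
V(S) = -1 + S
j(g) = -2 + g
81*j(-8) + V(11) = 81*(-2 - 8) + (-1 + 11) = 81*(-10) + 10 = -810 + 10 = -800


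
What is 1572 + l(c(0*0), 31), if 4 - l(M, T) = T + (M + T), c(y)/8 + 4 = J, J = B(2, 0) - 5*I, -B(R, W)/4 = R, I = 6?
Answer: 1850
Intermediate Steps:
B(R, W) = -4*R
J = -38 (J = -4*2 - 5*6 = -8 - 30 = -38)
c(y) = -336 (c(y) = -32 + 8*(-38) = -32 - 304 = -336)
l(M, T) = 4 - M - 2*T (l(M, T) = 4 - (T + (M + T)) = 4 - (M + 2*T) = 4 + (-M - 2*T) = 4 - M - 2*T)
1572 + l(c(0*0), 31) = 1572 + (4 - 1*(-336) - 2*31) = 1572 + (4 + 336 - 62) = 1572 + 278 = 1850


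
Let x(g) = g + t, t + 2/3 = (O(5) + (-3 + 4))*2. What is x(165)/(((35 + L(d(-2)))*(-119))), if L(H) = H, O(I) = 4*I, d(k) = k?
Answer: -619/11781 ≈ -0.052542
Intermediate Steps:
t = 124/3 (t = -2/3 + (4*5 + (-3 + 4))*2 = -2/3 + (20 + 1)*2 = -2/3 + 21*2 = -2/3 + 42 = 124/3 ≈ 41.333)
x(g) = 124/3 + g (x(g) = g + 124/3 = 124/3 + g)
x(165)/(((35 + L(d(-2)))*(-119))) = (124/3 + 165)/(((35 - 2)*(-119))) = 619/(3*((33*(-119)))) = (619/3)/(-3927) = (619/3)*(-1/3927) = -619/11781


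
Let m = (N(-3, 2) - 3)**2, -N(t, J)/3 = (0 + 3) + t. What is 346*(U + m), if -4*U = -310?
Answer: 29929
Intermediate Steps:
U = 155/2 (U = -1/4*(-310) = 155/2 ≈ 77.500)
N(t, J) = -9 - 3*t (N(t, J) = -3*((0 + 3) + t) = -3*(3 + t) = -9 - 3*t)
m = 9 (m = ((-9 - 3*(-3)) - 3)**2 = ((-9 + 9) - 3)**2 = (0 - 3)**2 = (-3)**2 = 9)
346*(U + m) = 346*(155/2 + 9) = 346*(173/2) = 29929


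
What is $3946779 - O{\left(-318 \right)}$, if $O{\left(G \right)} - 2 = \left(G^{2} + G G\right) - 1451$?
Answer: $3745980$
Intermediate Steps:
$O{\left(G \right)} = -1449 + 2 G^{2}$ ($O{\left(G \right)} = 2 - \left(1451 - G^{2} - G G\right) = 2 + \left(\left(G^{2} + G^{2}\right) - 1451\right) = 2 + \left(2 G^{2} - 1451\right) = 2 + \left(-1451 + 2 G^{2}\right) = -1449 + 2 G^{2}$)
$3946779 - O{\left(-318 \right)} = 3946779 - \left(-1449 + 2 \left(-318\right)^{2}\right) = 3946779 - \left(-1449 + 2 \cdot 101124\right) = 3946779 - \left(-1449 + 202248\right) = 3946779 - 200799 = 3745980$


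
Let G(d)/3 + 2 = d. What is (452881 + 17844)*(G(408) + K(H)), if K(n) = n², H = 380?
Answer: 68546033050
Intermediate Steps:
G(d) = -6 + 3*d
(452881 + 17844)*(G(408) + K(H)) = (452881 + 17844)*((-6 + 3*408) + 380²) = 470725*((-6 + 1224) + 144400) = 470725*(1218 + 144400) = 470725*145618 = 68546033050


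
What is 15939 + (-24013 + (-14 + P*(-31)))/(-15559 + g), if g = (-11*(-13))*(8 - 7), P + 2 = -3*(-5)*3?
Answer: 30717623/1927 ≈ 15941.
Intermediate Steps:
P = 43 (P = -2 - 3*(-5)*3 = -2 + 15*3 = -2 + 45 = 43)
g = 143 (g = 143*1 = 143)
15939 + (-24013 + (-14 + P*(-31)))/(-15559 + g) = 15939 + (-24013 + (-14 + 43*(-31)))/(-15559 + 143) = 15939 + (-24013 + (-14 - 1333))/(-15416) = 15939 + (-24013 - 1347)*(-1/15416) = 15939 - 25360*(-1/15416) = 15939 + 3170/1927 = 30717623/1927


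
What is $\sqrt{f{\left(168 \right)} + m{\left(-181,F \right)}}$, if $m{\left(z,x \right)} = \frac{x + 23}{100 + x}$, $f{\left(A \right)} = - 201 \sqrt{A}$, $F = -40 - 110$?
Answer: $\frac{\sqrt{254 - 40200 \sqrt{42}}}{10} \approx 51.017 i$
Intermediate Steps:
$F = -150$
$m{\left(z,x \right)} = \frac{23 + x}{100 + x}$
$\sqrt{f{\left(168 \right)} + m{\left(-181,F \right)}} = \sqrt{- 201 \sqrt{168} + \frac{23 - 150}{100 - 150}} = \sqrt{- 201 \cdot 2 \sqrt{42} + \frac{1}{-50} \left(-127\right)} = \sqrt{- 402 \sqrt{42} - - \frac{127}{50}} = \sqrt{- 402 \sqrt{42} + \frac{127}{50}} = \sqrt{\frac{127}{50} - 402 \sqrt{42}}$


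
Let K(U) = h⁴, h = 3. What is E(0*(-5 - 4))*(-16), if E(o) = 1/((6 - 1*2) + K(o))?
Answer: -16/85 ≈ -0.18824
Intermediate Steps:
K(U) = 81 (K(U) = 3⁴ = 81)
E(o) = 1/85 (E(o) = 1/((6 - 1*2) + 81) = 1/((6 - 2) + 81) = 1/(4 + 81) = 1/85)
E(0*(-5 - 4))*(-16) = (1/85)*(-16) = -16/85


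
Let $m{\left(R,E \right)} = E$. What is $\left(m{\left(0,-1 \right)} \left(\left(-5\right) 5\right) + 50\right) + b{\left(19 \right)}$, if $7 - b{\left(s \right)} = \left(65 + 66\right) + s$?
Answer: $-68$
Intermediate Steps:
$b{\left(s \right)} = -124 - s$ ($b{\left(s \right)} = 7 - \left(\left(65 + 66\right) + s\right) = 7 - \left(131 + s\right) = -124 - s$)
$\left(m{\left(0,-1 \right)} \left(\left(-5\right) 5\right) + 50\right) + b{\left(19 \right)} = \left(- \left(-5\right) 5 + 50\right) - 143 = \left(\left(-1\right) \left(-25\right) + 50\right) - 143 = \left(25 + 50\right) - 143 = 75 - 143 = -68$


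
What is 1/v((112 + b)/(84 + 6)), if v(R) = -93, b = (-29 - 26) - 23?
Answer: -1/93 ≈ -0.010753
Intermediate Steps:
b = -78 (b = -55 - 23 = -78)
1/v((112 + b)/(84 + 6)) = 1/(-93) = -1/93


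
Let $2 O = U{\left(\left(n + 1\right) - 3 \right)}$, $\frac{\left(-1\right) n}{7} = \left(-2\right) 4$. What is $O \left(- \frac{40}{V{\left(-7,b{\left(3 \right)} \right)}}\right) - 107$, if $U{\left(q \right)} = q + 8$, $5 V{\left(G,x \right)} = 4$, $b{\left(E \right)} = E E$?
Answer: $-1657$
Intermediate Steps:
$b{\left(E \right)} = E^{2}$
$n = 56$ ($n = - 7 \left(\left(-2\right) 4\right) = \left(-7\right) \left(-8\right) = 56$)
$V{\left(G,x \right)} = \frac{4}{5}$ ($V{\left(G,x \right)} = \frac{1}{5} \cdot 4 = \frac{4}{5}$)
$U{\left(q \right)} = 8 + q$
$O = 31$ ($O = \frac{8 + \left(\left(56 + 1\right) - 3\right)}{2} = \frac{8 + \left(57 - 3\right)}{2} = \frac{8 + 54}{2} = \frac{1}{2} \cdot 62 = 31$)
$O \left(- \frac{40}{V{\left(-7,b{\left(3 \right)} \right)}}\right) - 107 = 31 \left(- \frac{40}{\frac{4}{5}}\right) - 107 = 31 \left(\left(-40\right) \frac{5}{4}\right) - 107 = 31 \left(-50\right) - 107 = -1550 - 107 = -1657$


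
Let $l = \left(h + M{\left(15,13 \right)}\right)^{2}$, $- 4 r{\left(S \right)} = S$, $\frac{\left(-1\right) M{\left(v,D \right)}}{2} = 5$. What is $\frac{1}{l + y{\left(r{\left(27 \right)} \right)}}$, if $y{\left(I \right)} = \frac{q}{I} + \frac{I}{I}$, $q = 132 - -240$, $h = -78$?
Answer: $\frac{9}{69209} \approx 0.00013004$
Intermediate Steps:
$M{\left(v,D \right)} = -10$ ($M{\left(v,D \right)} = \left(-2\right) 5 = -10$)
$r{\left(S \right)} = - \frac{S}{4}$
$q = 372$ ($q = 132 + 240 = 372$)
$y{\left(I \right)} = 1 + \frac{372}{I}$ ($y{\left(I \right)} = \frac{372}{I} + \frac{I}{I} = \frac{372}{I} + 1 = 1 + \frac{372}{I}$)
$l = 7744$ ($l = \left(-78 - 10\right)^{2} = \left(-88\right)^{2} = 7744$)
$\frac{1}{l + y{\left(r{\left(27 \right)} \right)}} = \frac{1}{7744 + \frac{372 - \frac{27}{4}}{\left(- \frac{1}{4}\right) 27}} = \frac{1}{7744 + \frac{372 - \frac{27}{4}}{- \frac{27}{4}}} = \frac{1}{7744 - \frac{487}{9}} = \frac{1}{\frac{69209}{9}} = \frac{9}{69209}$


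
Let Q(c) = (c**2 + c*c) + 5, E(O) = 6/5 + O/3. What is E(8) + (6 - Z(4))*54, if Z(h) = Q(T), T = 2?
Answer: -5612/15 ≈ -374.13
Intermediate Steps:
E(O) = 6/5 + O/3 (E(O) = 6*(1/5) + O*(1/3) = 6/5 + O/3)
Q(c) = 5 + 2*c**2 (Q(c) = (c**2 + c**2) + 5 = 2*c**2 + 5 = 5 + 2*c**2)
Z(h) = 13 (Z(h) = 5 + 2*2**2 = 5 + 2*4 = 5 + 8 = 13)
E(8) + (6 - Z(4))*54 = (6/5 + (1/3)*8) + (6 - 1*13)*54 = (6/5 + 8/3) + (6 - 13)*54 = 58/15 - 7*54 = 58/15 - 378 = -5612/15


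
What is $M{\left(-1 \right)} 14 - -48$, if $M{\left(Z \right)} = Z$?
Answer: $34$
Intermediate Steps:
$M{\left(-1 \right)} 14 - -48 = \left(-1\right) 14 - -48 = -14 + \left(-27 + 75\right) = -14 + 48 = 34$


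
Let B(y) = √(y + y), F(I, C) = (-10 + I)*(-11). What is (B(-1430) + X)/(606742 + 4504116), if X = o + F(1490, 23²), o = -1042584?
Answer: -529432/2555429 + I*√715/2555429 ≈ -0.20718 + 1.0464e-5*I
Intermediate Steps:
F(I, C) = 110 - 11*I
B(y) = √2*√y (B(y) = √(2*y) = √2*√y)
X = -1058864 (X = -1042584 + (110 - 11*1490) = -1042584 + (110 - 16390) = -1042584 - 16280 = -1058864)
(B(-1430) + X)/(606742 + 4504116) = (√2*√(-1430) - 1058864)/(606742 + 4504116) = (√2*(I*√1430) - 1058864)/5110858 = (2*I*√715 - 1058864)*(1/5110858) = (-1058864 + 2*I*√715)*(1/5110858) = -529432/2555429 + I*√715/2555429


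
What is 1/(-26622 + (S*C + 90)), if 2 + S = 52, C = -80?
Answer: -1/30532 ≈ -3.2753e-5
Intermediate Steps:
S = 50 (S = -2 + 52 = 50)
1/(-26622 + (S*C + 90)) = 1/(-26622 + (50*(-80) + 90)) = 1/(-26622 + (-4000 + 90)) = 1/(-26622 - 3910) = 1/(-30532) = -1/30532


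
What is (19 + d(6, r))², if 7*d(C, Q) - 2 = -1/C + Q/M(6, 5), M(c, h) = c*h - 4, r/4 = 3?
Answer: 111365809/298116 ≈ 373.57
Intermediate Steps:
r = 12 (r = 4*3 = 12)
M(c, h) = -4 + c*h
d(C, Q) = 2/7 - 1/(7*C) + Q/182 (d(C, Q) = 2/7 + (-1/C + Q/(-4 + 6*5))/7 = 2/7 + (-1/C + Q/(-4 + 30))/7 = 2/7 + (-1/C + Q/26)/7 = 2/7 + (-1/(7*C) + Q/182) = 2/7 - 1/(7*C) + Q/182)
(19 + d(6, r))² = (19 + (1/182)*(-26 + 6*(52 + 12))/6)² = (19 + (1/182)*(⅙)*(-26 + 6*64))² = (19 + (1/182)*(⅙)*(-26 + 384))² = (19 + (1/182)*(⅙)*358)² = (19 + 179/546)² = (10553/546)² = 111365809/298116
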